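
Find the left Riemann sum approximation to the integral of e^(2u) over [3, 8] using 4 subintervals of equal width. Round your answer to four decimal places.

993260.8865

Δu = (8 − 3)/4 = 1.25.
Left endpoints: 3, 4.25, 5.5, 6.75.
f(3) ≈ 403.4288, f(4.25) ≈ 4914.7688, f(5.5) ≈ 59874.1417, f(6.75) ≈ 729416.3698.
Sum = Δu · [f(3) + f(4.25) + f(5.5) + f(6.75)].
Sum ≈ 993260.8865.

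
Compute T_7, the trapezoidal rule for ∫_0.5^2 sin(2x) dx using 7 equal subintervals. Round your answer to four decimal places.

0.5878

Δx = (2 − 0.5)/7 = 3/14.
f(0.5) ≈ 0.8415, f(5/7) ≈ 0.9899, f(13/14) ≈ 0.9593, f(8/7) ≈ 0.7551, f(19/14) ≈ 0.4144, f(11/7) ≈ -0.0013, f(25/14) ≈ -0.4167, f(2) ≈ -0.7568.
T_7 = (Δx/2)·[f(x_0) + 2f(x_1) + ... + 2f(x_{6}) + f(x_7)].
Sum ≈ 0.5878.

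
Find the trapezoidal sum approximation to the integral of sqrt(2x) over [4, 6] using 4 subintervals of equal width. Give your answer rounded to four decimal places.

Δx = (6 − 4)/4 = 0.5.
f(4) ≈ 2.8284, f(4.5) ≈ 3.0000, f(5) ≈ 3.1623, f(5.5) ≈ 3.3166, f(6) ≈ 3.4641.
T_4 = (Δx/2)·[f(x_0) + 2f(x_1) + 2f(x_2) + 2f(x_3) + f(x_4)].
Sum ≈ 6.3126.

6.3126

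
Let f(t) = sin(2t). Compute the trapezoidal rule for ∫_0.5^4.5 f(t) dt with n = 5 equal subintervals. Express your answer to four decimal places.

Δt = (4.5 − 0.5)/5 = 0.8.
f(0.5) ≈ 0.8415, f(1.3) ≈ 0.5155, f(2.1) ≈ -0.8716, f(2.9) ≈ -0.4646, f(3.7) ≈ 0.8987, f(4.5) ≈ 0.4121.
T_5 = (Δt/2)·[f(t_0) + 2f(t_1) + ... + 2f(t_{4}) + f(t_5)].
Sum ≈ 0.5639.

0.5639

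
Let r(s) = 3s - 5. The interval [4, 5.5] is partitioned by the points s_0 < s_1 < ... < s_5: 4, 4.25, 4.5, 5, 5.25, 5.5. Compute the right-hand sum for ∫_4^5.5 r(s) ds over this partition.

Subinterval widths: 0.25, 0.25, 0.5, 0.25, 0.25.
Right endpoints: 4.25, 4.5, 5, 5.25, 5.5.
r(4.25) = 7.75, r(4.5) = 8.5, r(5) = 10, r(5.25) = 10.75, r(5.5) = 11.5.
Sum = Σ Δs_i · r(s_i).
Sum = 14.625.

14.625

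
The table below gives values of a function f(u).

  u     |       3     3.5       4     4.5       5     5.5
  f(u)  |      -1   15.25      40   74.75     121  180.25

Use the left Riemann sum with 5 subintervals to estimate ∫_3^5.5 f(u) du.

Δu = 0.5.
Sum = 0.5·[(-1) + 15.25 + 40 + 74.75 + 121] = 125.

125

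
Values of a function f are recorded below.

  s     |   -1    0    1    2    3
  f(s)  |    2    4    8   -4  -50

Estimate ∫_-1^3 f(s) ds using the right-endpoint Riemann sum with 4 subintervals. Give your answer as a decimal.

-42

Δs = 1.
Sum = 1·[4 + 8 + (-4) + (-50)] = -42.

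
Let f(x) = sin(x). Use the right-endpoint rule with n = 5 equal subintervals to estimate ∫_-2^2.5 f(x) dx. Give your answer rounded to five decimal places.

Δx = (2.5 − (-2))/5 = 0.9.
Right endpoints: -1.1, -0.2, 0.7, 1.6, 2.5.
f(-1.1) ≈ -0.89121, f(-0.2) ≈ -0.19867, f(0.7) ≈ 0.64422, f(1.6) ≈ 0.99957, f(2.5) ≈ 0.59847.
Sum = Δx · [f(-1.1) + f(-0.2) + f(0.7) + f(1.6) + f(2.5)].
Sum ≈ 1.03715.

1.03715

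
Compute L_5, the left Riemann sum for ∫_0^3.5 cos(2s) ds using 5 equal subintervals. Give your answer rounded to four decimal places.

0.3591

Δs = (3.5 − 0)/5 = 0.7.
Left endpoints: 0, 0.7, 1.4, 2.1, 2.8.
f(0) ≈ 1.0000, f(0.7) ≈ 0.1700, f(1.4) ≈ -0.9422, f(2.1) ≈ -0.4903, f(2.8) ≈ 0.7756.
Sum = Δs · [f(0) + f(0.7) + f(1.4) + f(2.1) + f(2.8)].
Sum ≈ 0.3591.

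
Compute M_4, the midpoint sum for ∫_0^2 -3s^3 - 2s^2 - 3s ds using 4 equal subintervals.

-22.875

Δs = (2 − 0)/4 = 0.5.
Midpoints: 0.25, 0.75, 1.25, 1.75.
f(0.25) = -0.921875, f(0.75) = -4.640625, f(1.25) = -12.734375, f(1.75) = -27.453125.
Sum = Δs · [f(0.25) + f(0.75) + f(1.25) + f(1.75)].
Sum = -22.875.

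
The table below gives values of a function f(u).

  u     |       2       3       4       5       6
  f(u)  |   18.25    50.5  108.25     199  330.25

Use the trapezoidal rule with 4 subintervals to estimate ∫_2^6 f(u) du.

532

Δu = 1.
T_4 = (1/2)·[18.25 + 2·50.5 + 2·108.25 + 2·199 + 330.25] = 532.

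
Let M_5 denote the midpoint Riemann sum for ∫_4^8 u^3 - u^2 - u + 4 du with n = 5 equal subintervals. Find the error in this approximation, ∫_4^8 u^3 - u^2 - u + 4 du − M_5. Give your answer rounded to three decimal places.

Exact integral: ∫_4^8 f(u) du ≈ 802.66667.
M_5 = 799.04.
Error ≈ 802.66667 − 799.04 ≈ 3.627.

3.627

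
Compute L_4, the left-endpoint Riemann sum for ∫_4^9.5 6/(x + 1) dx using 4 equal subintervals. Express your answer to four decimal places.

4.9127

Δx = (9.5 − 4)/4 = 1.375.
Left endpoints: 4, 5.375, 6.75, 8.125.
f(4) = 1.2, f(5.375) = 16/17, f(6.75) = 24/31, f(8.125) = 48/73.
Sum = Δx · [f(4) + f(5.375) + f(6.75) + f(8.125)].
Sum ≈ 4.9127.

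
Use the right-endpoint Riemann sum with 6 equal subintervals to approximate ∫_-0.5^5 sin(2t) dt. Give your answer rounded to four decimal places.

Δt = (5 − (-0.5))/6 = 11/12.
Right endpoints: 5/12, 4/3, 2.25, 19/6, 49/12, 5.
f(5/12) ≈ 0.7402, f(4/3) ≈ 0.4573, f(2.25) ≈ -0.9775, f(19/6) ≈ 0.0501, f(49/12) ≈ 0.9515, f(5) ≈ -0.5440.
Sum = Δt · [f(5/12) + f(4/3) + f(2.25) + ...].
Sum ≈ 0.6211.

0.6211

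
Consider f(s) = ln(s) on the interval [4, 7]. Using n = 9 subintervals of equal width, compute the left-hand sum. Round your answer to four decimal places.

Δs = (7 − 4)/9 = 1/3.
Left endpoints: 4, 13/3, 14/3, 5, 16/3, 17/3, 6, 19/3, 20/3.
f(4) ≈ 1.3863, f(13/3) ≈ 1.4663, f(14/3) ≈ 1.5404, f(5) ≈ 1.6094, f(16/3) ≈ 1.6740, f(17/3) ≈ 1.7346, f(6) ≈ 1.7918, f(19/3) ≈ 1.8458, f(20/3) ≈ 1.8971.
Sum = Δs · [f(4) + f(13/3) + f(14/3) + ...].
Sum ≈ 4.9819.

4.9819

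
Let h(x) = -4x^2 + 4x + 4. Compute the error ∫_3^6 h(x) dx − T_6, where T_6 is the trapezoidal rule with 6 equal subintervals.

0.5

Exact integral: ∫_3^6 h(x) dx = -186.
T_6 = -186.5.
Error = -186 − (-186.5) = 0.5.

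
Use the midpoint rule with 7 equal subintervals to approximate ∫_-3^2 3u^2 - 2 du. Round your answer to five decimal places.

24.36224

Δu = (2 − (-3))/7 = 5/7.
Midpoints: -37/14, -27/14, -17/14, -0.5, 3/14, 13/14, 23/14.
f(-37/14) = 3715/196, f(-27/14) = 1795/196, f(-17/14) = 475/196, f(-0.5) = -1.25, f(3/14) = -365/196, f(13/14) = 115/196, f(23/14) = 1195/196.
Sum = Δu · [f(-37/14) + f(-27/14) + f(-17/14) + ...].
Sum ≈ 24.36224.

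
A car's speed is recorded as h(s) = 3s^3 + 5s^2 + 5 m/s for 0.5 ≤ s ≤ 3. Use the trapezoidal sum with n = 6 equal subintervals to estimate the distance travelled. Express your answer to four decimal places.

119.4958

Δs = (3 − 0.5)/6 = 5/12.
h(0.5) = 6.625, h(11/12) = 6631/576, h(4/3) = 21, h(1.75) = 36.390625, h(13/6) = 4247/72, h(31/12) = 17297/192, h(3) = 131.
T_6 = (Δs/2)·[h(s_0) + 2h(s_1) + ... + 2h(s_{5}) + h(s_6)].
Sum ≈ 119.4958.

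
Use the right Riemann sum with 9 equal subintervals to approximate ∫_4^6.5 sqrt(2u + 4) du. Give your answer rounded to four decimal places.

9.5991

Δu = (6.5 − 4)/9 = 5/18.
Right endpoints: 77/18, 41/9, 29/6, 46/9, 97/18, 17/3, 107/18, 56/9, 6.5.
f(77/18) ≈ 3.5434, f(41/9) ≈ 3.6209, f(29/6) ≈ 3.6968, f(46/9) ≈ 3.7712, f(97/18) ≈ 3.8442, f(17/3) ≈ 3.9158, f(107/18) ≈ 3.9861, f(56/9) ≈ 4.0552, f(6.5) ≈ 4.1231.
Sum = Δu · [f(77/18) + f(41/9) + f(29/6) + ...].
Sum ≈ 9.5991.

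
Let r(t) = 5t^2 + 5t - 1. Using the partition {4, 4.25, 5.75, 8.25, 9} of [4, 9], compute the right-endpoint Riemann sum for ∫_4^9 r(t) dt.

1605.390625

Subinterval widths: 0.25, 1.5, 2.5, 0.75.
Right endpoints: 4.25, 5.75, 8.25, 9.
r(4.25) = 110.5625, r(5.75) = 193.0625, r(8.25) = 380.5625, r(9) = 449.
Sum = Σ Δt_i · r(t_i).
Sum = 1605.390625.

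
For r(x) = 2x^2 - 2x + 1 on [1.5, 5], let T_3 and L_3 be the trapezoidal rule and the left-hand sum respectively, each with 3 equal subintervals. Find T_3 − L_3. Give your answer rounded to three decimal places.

22.458

T_3 ≈ 63.42130.
L_3 ≈ 40.96296.
T_3 − L_3 ≈ 22.458.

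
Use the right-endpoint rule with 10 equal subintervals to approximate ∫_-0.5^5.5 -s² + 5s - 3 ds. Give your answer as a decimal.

1.14

Δs = (5.5 − (-0.5))/10 = 0.6.
Right endpoints: 0.1, 0.7, 1.3, 1.9, 2.5, 3.1, 3.7, 4.3, 4.9, 5.5.
f(0.1) = -2.51, f(0.7) = 0.01, f(1.3) = 1.81, f(1.9) = 2.89, f(2.5) = 3.25, f(3.1) = 2.89, f(3.7) = 1.81, f(4.3) = 0.01, f(4.9) = -2.51, f(5.5) = -5.75.
Sum = Δs · [f(0.1) + f(0.7) + f(1.3) + ...].
Sum = 1.14.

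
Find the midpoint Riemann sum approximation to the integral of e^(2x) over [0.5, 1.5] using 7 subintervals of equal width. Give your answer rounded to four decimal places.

8.6542

Δx = (1.5 − 0.5)/7 = 1/7.
Midpoints: 4/7, 5/7, 6/7, 1, 8/7, 9/7, 10/7.
f(4/7) ≈ 3.1357, f(5/7) ≈ 4.1727, f(6/7) ≈ 5.5527, f(1) ≈ 7.3891, f(8/7) ≈ 9.8327, f(9/7) ≈ 13.0845, f(10/7) ≈ 17.4117.
Sum = Δx · [f(4/7) + f(5/7) + f(6/7) + ...].
Sum ≈ 8.6542.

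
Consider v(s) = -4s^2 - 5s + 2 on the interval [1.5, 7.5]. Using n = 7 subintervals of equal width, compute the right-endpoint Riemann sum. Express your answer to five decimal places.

Δs = (7.5 − 1.5)/7 = 6/7.
Right endpoints: 33/14, 45/14, 57/14, 69/14, 81/14, 93/14, 7.5.
v(33/14) = -3137/98, v(45/14) = -5429/98, v(57/14) = -8297/98, v(69/14) = -11741/98, v(81/14) = -15761/98, v(93/14) = -20357/98, v(7.5) = -260.5.
Sum = Δs · [v(33/14) + v(45/14) + v(57/14) + ...].
Sum ≈ -789.36735.

-789.36735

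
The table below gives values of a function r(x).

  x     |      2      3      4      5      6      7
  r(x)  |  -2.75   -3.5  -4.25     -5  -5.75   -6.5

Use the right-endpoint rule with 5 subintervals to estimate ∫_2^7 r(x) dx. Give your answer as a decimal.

Δx = 1.
Sum = 1·[(-3.5) + (-4.25) + (-5) + (-5.75) + (-6.5)] = -25.

-25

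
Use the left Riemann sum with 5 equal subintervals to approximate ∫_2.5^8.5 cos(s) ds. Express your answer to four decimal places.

Δs = (8.5 − 2.5)/5 = 1.2.
Left endpoints: 2.5, 3.7, 4.9, 6.1, 7.3.
f(2.5) ≈ -0.8011, f(3.7) ≈ -0.8481, f(4.9) ≈ 0.1865, f(6.1) ≈ 0.9833, f(7.3) ≈ 0.5261.
Sum = Δs · [f(2.5) + f(3.7) + f(4.9) + f(6.1) + f(7.3)].
Sum ≈ 0.0559.

0.0559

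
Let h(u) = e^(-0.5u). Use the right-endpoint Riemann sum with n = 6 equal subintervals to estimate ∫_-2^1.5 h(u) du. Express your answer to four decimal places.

Δu = (1.5 − (-2))/6 = 7/12.
Right endpoints: -17/12, -5/6, -0.25, 1/3, 11/12, 1.5.
h(-17/12) ≈ 2.0306, h(-5/6) ≈ 1.5169, h(-0.25) ≈ 1.1331, h(1/3) ≈ 0.8465, h(11/12) ≈ 0.6323, h(1.5) ≈ 0.4724.
Sum = Δu · [h(-17/12) + h(-5/6) + h(-0.25) + ...].
Sum ≈ 3.8686.

3.8686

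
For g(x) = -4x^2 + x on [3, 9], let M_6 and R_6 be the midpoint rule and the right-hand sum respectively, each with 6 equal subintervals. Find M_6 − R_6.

147

M_6 = -898.
R_6 = -1045.
M_6 − R_6 = 147.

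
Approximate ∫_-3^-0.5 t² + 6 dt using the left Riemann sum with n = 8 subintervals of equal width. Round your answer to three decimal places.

25.366

Δt = (-0.5 − (-3))/8 = 0.3125.
Left endpoints: -3, -2.6875, -2.375, -2.0625, -1.75, -1.4375, -1.125, -0.8125.
f(-3) = 15, f(-2.6875) = 13.22265625, f(-2.375) = 11.640625, f(-2.0625) = 10.25390625, f(-1.75) = 9.0625, f(-1.4375) = 8.06640625, f(-1.125) = 7.265625, f(-0.8125) = 6.66015625.
Sum = Δt · [f(-3) + f(-2.6875) + f(-2.375) + ...].
Sum ≈ 25.366.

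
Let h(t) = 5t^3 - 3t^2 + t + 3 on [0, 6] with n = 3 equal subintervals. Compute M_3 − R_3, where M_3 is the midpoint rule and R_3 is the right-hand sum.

-1230

M_3 = 1356.
R_3 = 2586.
M_3 − R_3 = -1230.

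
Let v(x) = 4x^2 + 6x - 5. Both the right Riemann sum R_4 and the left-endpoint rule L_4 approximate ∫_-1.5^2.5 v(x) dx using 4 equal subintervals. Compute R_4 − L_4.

40

R_4 = 40.
L_4 = 0.
R_4 − L_4 = 40.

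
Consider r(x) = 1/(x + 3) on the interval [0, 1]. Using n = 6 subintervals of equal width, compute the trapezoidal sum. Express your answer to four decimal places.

0.2878

Δx = (1 − 0)/6 = 1/6.
r(0) = 1/3, r(1/6) = 6/19, r(1/3) = 0.3, r(0.5) = 2/7, r(2/3) = 3/11, r(5/6) = 6/23, r(1) = 0.25.
T_6 = (Δx/2)·[r(x_0) + 2r(x_1) + ... + 2r(x_{5}) + r(x_6)].
Sum ≈ 0.2878.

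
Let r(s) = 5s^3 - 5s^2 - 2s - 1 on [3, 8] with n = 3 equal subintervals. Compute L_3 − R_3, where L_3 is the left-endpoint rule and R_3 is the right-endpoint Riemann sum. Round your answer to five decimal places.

-3566.66667

L_3 ≈ 2546.4814815.
R_3 ≈ 6113.1481481.
L_3 − R_3 ≈ -3566.66667.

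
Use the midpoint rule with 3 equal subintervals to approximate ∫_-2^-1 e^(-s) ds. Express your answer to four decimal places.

Δs = (-1 − (-2))/3 = 1/3.
Midpoints: -11/6, -1.5, -7/6.
f(-11/6) ≈ 6.2547, f(-1.5) ≈ 4.4817, f(-7/6) ≈ 3.2113.
Sum = Δs · [f(-11/6) + f(-1.5) + f(-7/6)].
Sum ≈ 4.6492.

4.6492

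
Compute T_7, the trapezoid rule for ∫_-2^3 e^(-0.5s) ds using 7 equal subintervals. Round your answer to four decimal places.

Δs = (3 − (-2))/7 = 5/7.
f(-2) ≈ 2.7183, f(-9/7) ≈ 1.9019, f(-4/7) ≈ 1.3307, f(1/7) ≈ 0.9311, f(6/7) ≈ 0.6514, f(11/7) ≈ 0.4558, f(16/7) ≈ 0.3189, f(3) ≈ 0.2231.
T_7 = (Δs/2)·[f(s_0) + 2f(s_1) + ... + 2f(s_{6}) + f(s_7)].
Sum ≈ 5.0432.

5.0432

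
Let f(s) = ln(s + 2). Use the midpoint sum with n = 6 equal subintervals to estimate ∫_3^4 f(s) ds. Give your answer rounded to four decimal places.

Δs = (4 − 3)/6 = 1/6.
Midpoints: 37/12, 3.25, 41/12, 43/12, 3.75, 47/12.
f(37/12) ≈ 1.6260, f(3.25) ≈ 1.6582, f(41/12) ≈ 1.6895, f(43/12) ≈ 1.7198, f(3.75) ≈ 1.7492, f(47/12) ≈ 1.7778.
Sum = Δs · [f(37/12) + f(3.25) + f(41/12) + ...].
Sum ≈ 1.7034.

1.7034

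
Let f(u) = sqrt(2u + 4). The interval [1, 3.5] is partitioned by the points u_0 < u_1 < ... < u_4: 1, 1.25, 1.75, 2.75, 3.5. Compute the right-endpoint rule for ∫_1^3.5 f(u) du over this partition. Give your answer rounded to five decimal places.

Subinterval widths: 0.25, 0.5, 1, 0.75.
Right endpoints: 1.25, 1.75, 2.75, 3.5.
f(1.25) ≈ 2.54951, f(1.75) ≈ 2.73861, f(2.75) ≈ 3.08221, f(3.5) ≈ 3.31662.
Sum = Σ Δu_i · f(u_i).
Sum ≈ 7.57636.

7.57636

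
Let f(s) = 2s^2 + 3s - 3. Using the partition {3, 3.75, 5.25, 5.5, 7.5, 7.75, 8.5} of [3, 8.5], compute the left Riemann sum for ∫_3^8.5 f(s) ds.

375.8125

Subinterval widths: 0.75, 1.5, 0.25, 2, 0.25, 0.75.
Left endpoints: 3, 3.75, 5.25, 5.5, 7.5, 7.75.
f(3) = 24, f(3.75) = 36.375, f(5.25) = 67.875, f(5.5) = 74, f(7.5) = 132, f(7.75) = 140.375.
Sum = Σ Δs_i · f(s_i).
Sum = 375.8125.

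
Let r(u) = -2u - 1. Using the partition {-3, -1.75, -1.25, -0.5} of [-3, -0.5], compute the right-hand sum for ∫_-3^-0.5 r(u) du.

Subinterval widths: 1.25, 0.5, 0.75.
Right endpoints: -1.75, -1.25, -0.5.
r(-1.75) = 2.5, r(-1.25) = 1.5, r(-0.5) = 0.
Sum = Σ Δu_i · r(u_i).
Sum = 3.875.

3.875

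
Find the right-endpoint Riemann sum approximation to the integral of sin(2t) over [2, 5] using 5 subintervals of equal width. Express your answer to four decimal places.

Δt = (5 − 2)/5 = 0.6.
Right endpoints: 2.6, 3.2, 3.8, 4.4, 5.
f(2.6) ≈ -0.8835, f(3.2) ≈ 0.1165, f(3.8) ≈ 0.9679, f(4.4) ≈ 0.5849, f(5) ≈ -0.5440.
Sum = Δt · [f(2.6) + f(3.2) + f(3.8) + f(4.4) + f(5)].
Sum ≈ 0.1451.

0.1451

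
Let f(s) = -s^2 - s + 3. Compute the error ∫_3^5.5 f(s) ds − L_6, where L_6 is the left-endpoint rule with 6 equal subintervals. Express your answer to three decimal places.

Exact integral: ∫_3^5.5 f(s) ds ≈ -49.58333.
L_6 ≈ -44.70775.
Error ≈ -49.58333 − (-44.70775) ≈ -4.876.

-4.876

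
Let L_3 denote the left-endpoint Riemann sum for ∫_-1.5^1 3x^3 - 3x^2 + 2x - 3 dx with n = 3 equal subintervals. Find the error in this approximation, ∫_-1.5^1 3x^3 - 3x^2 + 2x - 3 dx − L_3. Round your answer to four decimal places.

Exact integral: ∫_-1.5^1 f(x) dx = -16.171875.
L_3 ≈ -26.805556.
Error ≈ -16.171875 − (-26.805556) ≈ 10.6337.

10.6337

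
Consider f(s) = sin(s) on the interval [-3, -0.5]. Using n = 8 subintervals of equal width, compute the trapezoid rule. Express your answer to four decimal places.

-1.8524

Δs = (-0.5 − (-3))/8 = 0.3125.
f(-3) ≈ -0.1411, f(-2.6875) ≈ -0.4386, f(-2.375) ≈ -0.6937, f(-2.0625) ≈ -0.8815, f(-1.75) ≈ -0.9840, f(-1.4375) ≈ -0.9911, f(-1.125) ≈ -0.9023, f(-0.8125) ≈ -0.7260, f(-0.5) ≈ -0.4794.
T_8 = (Δs/2)·[f(s_0) + 2f(s_1) + ... + 2f(s_{7}) + f(s_8)].
Sum ≈ -1.8524.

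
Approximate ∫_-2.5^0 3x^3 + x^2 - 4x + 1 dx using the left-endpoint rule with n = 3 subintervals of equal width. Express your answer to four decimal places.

-24.8148

Δx = (0 − (-2.5))/3 = 5/6.
Left endpoints: -2.5, -5/3, -5/6.
f(-2.5) = -29.625, f(-5/3) = -31/9, f(-5/6) = 79/24.
Sum = Δx · [f(-2.5) + f(-5/3) + f(-5/6)].
Sum ≈ -24.8148.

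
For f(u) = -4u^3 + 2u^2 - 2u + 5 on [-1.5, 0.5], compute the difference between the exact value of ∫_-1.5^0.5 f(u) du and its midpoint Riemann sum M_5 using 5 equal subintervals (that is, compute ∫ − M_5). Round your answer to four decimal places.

Exact integral: ∫_-1.5^0.5 f(u) du ≈ 19.333333.
M_5 = 19.12.
Error ≈ 19.333333 − 19.12 ≈ 0.2133.

0.2133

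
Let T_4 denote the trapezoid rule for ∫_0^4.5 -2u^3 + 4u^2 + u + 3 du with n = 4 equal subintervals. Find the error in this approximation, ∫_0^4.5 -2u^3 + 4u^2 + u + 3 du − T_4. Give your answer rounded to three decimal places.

9.018

Exact integral: ∫_0^4.5 f(u) du = -59.90625.
T_4 ≈ -68.92383.
Error ≈ -59.90625 − (-68.92383) ≈ 9.018.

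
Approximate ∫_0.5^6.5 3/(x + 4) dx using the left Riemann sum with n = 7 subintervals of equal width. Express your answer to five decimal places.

Δx = (6.5 − 0.5)/7 = 6/7.
Left endpoints: 0.5, 19/14, 31/14, 43/14, 55/14, 67/14, 79/14.
f(0.5) = 2/3, f(19/14) = 0.56, f(31/14) = 14/29, f(43/14) = 14/33, f(55/14) = 14/37, f(67/14) = 14/41, f(79/14) = 14/45.
Sum = Δx · [f(0.5) + f(19/14) + f(31/14) + ...].
Sum ≈ 2.71253.

2.71253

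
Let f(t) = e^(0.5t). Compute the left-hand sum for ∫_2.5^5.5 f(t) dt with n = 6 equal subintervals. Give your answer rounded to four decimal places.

21.3930

Δt = (5.5 − 2.5)/6 = 0.5.
Left endpoints: 2.5, 3, 3.5, 4, 4.5, 5.
f(2.5) ≈ 3.4903, f(3) ≈ 4.4817, f(3.5) ≈ 5.7546, f(4) ≈ 7.3891, f(4.5) ≈ 9.4877, f(5) ≈ 12.1825.
Sum = Δt · [f(2.5) + f(3) + f(3.5) + ...].
Sum ≈ 21.3930.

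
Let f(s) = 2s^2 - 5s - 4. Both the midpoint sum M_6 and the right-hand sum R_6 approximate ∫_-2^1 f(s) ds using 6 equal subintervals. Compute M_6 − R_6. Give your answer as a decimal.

4.875

M_6 = 1.375.
R_6 = -3.5.
M_6 − R_6 = 4.875.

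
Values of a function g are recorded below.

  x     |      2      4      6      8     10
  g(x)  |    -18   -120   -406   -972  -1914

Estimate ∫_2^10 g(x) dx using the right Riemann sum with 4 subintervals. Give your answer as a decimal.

Δx = 2.
Sum = 2·[(-120) + (-406) + (-972) + (-1914)] = -6824.

-6824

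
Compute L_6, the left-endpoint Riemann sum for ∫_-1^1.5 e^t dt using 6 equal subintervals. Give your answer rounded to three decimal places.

3.316

Δt = (1.5 − (-1))/6 = 5/12.
Left endpoints: -1, -7/12, -1/6, 0.25, 2/3, 13/12.
f(-1) ≈ 0.368, f(-7/12) ≈ 0.558, f(-1/6) ≈ 0.846, f(0.25) ≈ 1.284, f(2/3) ≈ 1.948, f(13/12) ≈ 2.955.
Sum = Δt · [f(-1) + f(-7/12) + f(-1/6) + ...].
Sum ≈ 3.316.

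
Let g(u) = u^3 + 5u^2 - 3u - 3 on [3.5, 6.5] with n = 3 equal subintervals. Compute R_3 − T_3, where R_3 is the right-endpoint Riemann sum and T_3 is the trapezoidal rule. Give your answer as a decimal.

R_3 = 937.375.
T_3 = 751.
R_3 − T_3 = 186.375.

186.375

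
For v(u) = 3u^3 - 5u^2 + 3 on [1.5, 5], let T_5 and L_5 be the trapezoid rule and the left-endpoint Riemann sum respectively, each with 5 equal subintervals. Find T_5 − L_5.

T_5 = 279.67625.
L_5 = 191.7825.
T_5 − L_5 = 87.89375.

87.89375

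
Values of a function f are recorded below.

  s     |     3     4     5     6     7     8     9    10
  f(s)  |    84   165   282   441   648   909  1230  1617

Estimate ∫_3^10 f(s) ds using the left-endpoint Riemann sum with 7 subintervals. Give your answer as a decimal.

3759

Δs = 1.
Sum = 1·[84 + 165 + 282 + 441 + 648 + 909 + 1230] = 3759.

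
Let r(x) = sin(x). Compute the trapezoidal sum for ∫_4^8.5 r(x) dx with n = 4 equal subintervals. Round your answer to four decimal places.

-0.0461

Δx = (8.5 − 4)/4 = 1.125.
r(4) ≈ -0.7568, r(5.125) ≈ -0.9161, r(6.25) ≈ -0.0332, r(7.375) ≈ 0.8875, r(8.5) ≈ 0.7985.
T_4 = (Δx/2)·[r(x_0) + 2r(x_1) + 2r(x_2) + 2r(x_3) + r(x_4)].
Sum ≈ -0.0461.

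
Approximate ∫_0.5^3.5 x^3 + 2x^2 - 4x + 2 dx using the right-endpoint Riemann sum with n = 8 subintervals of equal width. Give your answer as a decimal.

Δx = (3.5 − 0.5)/8 = 0.375.
Right endpoints: 0.875, 1.25, 1.625, 2, 2.375, 2.75, 3.125, 3.5.
f(0.875) = 359/512, f(1.25) = 2.078125, f(1.625) = 2597/512, f(2) = 10, f(2.375) = 8795/512, f(2.75) = 26.921875, f(3.125) = 20249/512, f(3.5) = 55.375.
Sum = Δx · [f(0.875) + f(1.25) + f(1.625) + ...].
Sum = 58.828125.

58.828125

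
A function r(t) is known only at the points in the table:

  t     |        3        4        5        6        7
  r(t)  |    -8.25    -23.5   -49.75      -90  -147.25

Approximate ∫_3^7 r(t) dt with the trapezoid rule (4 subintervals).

-241

Δt = 1.
T_4 = (1/2)·[(-8.25) + 2·(-23.5) + 2·(-49.75) + 2·(-90) + (-147.25)] = -241.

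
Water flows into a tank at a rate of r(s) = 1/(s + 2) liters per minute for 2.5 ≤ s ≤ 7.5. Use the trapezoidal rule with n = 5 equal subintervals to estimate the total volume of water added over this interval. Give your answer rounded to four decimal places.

0.7504

Δs = (7.5 − 2.5)/5 = 1.
r(2.5) = 2/9, r(3.5) = 2/11, r(4.5) = 2/13, r(5.5) = 2/15, r(6.5) = 2/17, r(7.5) = 2/19.
T_5 = (Δs/2)·[r(s_0) + 2r(s_1) + ... + 2r(s_{4}) + r(s_5)].
Sum ≈ 0.7504.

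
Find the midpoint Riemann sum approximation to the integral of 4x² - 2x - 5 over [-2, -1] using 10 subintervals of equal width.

Δx = (-1 − (-2))/10 = 0.1.
Midpoints: -1.95, -1.85, -1.75, -1.65, -1.55, -1.45, -1.35, -1.25, -1.15, -1.05.
f(-1.95) = 14.11, f(-1.85) = 12.39, f(-1.75) = 10.75, f(-1.65) = 9.19, f(-1.55) = 7.71, f(-1.45) = 6.31, f(-1.35) = 4.99, f(-1.25) = 3.75, f(-1.15) = 2.59, f(-1.05) = 1.51.
Sum = Δx · [f(-1.95) + f(-1.85) + f(-1.75) + ...].
Sum = 7.33.

7.33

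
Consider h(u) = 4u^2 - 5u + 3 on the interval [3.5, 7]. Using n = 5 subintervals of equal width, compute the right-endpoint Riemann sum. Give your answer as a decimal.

Δu = (7 − 3.5)/5 = 0.7.
Right endpoints: 4.2, 4.9, 5.6, 6.3, 7.
h(4.2) = 52.56, h(4.9) = 74.54, h(5.6) = 100.44, h(6.3) = 130.26, h(7) = 164.
Sum = Δu · [h(4.2) + h(4.9) + h(5.6) + h(6.3) + h(7)].
Sum = 365.26.

365.26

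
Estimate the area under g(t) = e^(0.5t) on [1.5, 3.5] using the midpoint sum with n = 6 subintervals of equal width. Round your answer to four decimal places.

7.2668

Δt = (3.5 − 1.5)/6 = 1/3.
Midpoints: 5/3, 2, 7/3, 8/3, 3, 10/3.
g(5/3) ≈ 2.3010, g(2) ≈ 2.7183, g(7/3) ≈ 3.2113, g(8/3) ≈ 3.7937, g(3) ≈ 4.4817, g(10/3) ≈ 5.2945.
Sum = Δt · [g(5/3) + g(2) + g(7/3) + ...].
Sum ≈ 7.2668.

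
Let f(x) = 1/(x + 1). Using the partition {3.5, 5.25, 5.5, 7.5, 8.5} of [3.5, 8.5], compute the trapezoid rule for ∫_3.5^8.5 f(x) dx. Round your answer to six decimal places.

0.756624

Subinterval widths: 1.75, 0.25, 2, 1.
f(3.5) = 2/9, f(5.25) = 0.16, f(5.5) = 2/13, f(7.5) = 2/17, f(8.5) = 2/19.
On each subinterval the trapezoid contributes (Δx_i/2)·[f(x_{i-1}) + f(x_i)].
Sum ≈ 0.756624.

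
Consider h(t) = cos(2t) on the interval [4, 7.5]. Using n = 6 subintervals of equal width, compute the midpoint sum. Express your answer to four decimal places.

Δt = (7.5 − 4)/6 = 7/12.
Midpoints: 103/24, 4.875, 131/24, 145/24, 6.625, 173/24.
h(103/24) ≈ -0.6664, h(4.875) ≈ -0.9476, h(131/24) ≈ -0.0788, h(145/24) ≈ 0.8856, h(6.625) ≈ 0.7753, h(173/24) ≈ -0.2759.
Sum = Δt · [h(103/24) + h(4.875) + h(131/24) + ...].
Sum ≈ -0.1795.

-0.1795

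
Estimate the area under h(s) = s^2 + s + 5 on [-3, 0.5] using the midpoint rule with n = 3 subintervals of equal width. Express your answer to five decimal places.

Δs = (0.5 − (-3))/3 = 7/6.
Midpoints: -29/12, -1.25, -1/12.
h(-29/12) = 1213/144, h(-1.25) = 5.3125, h(-1/12) = 709/144.
Sum = Δs · [h(-29/12) + h(-1.25) + h(-1/12)].
Sum ≈ 21.76968.

21.76968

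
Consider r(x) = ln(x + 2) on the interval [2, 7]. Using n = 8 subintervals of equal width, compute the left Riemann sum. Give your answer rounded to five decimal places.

8.97191

Δx = (7 − 2)/8 = 0.625.
Left endpoints: 2, 2.625, 3.25, 3.875, 4.5, 5.125, 5.75, 6.375.
r(2) ≈ 1.38629, r(2.625) ≈ 1.53148, r(3.25) ≈ 1.65823, r(3.875) ≈ 1.77071, r(4.5) ≈ 1.87180, r(5.125) ≈ 1.96361, r(5.75) ≈ 2.04769, r(6.375) ≈ 2.12525.
Sum = Δx · [r(2) + r(2.625) + r(3.25) + ...].
Sum ≈ 8.97191.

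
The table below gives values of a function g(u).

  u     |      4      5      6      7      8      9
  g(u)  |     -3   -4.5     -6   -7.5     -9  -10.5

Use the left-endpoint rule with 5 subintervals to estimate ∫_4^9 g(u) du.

Δu = 1.
Sum = 1·[(-3) + (-4.5) + (-6) + (-7.5) + (-9)] = -30.

-30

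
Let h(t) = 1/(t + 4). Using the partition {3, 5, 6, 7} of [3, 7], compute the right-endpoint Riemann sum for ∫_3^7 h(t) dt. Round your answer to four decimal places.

0.4131

Subinterval widths: 2, 1, 1.
Right endpoints: 5, 6, 7.
h(5) = 1/9, h(6) = 0.1, h(7) = 1/11.
Sum = Σ Δt_i · h(t_i).
Sum ≈ 0.4131.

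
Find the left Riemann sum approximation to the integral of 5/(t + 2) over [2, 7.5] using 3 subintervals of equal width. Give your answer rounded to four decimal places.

5.0587

Δt = (7.5 − 2)/3 = 11/6.
Left endpoints: 2, 23/6, 17/3.
f(2) = 1.25, f(23/6) = 6/7, f(17/3) = 15/23.
Sum = Δt · [f(2) + f(23/6) + f(17/3)].
Sum ≈ 5.0587.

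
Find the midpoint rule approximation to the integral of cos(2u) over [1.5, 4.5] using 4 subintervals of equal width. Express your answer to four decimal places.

Δu = (4.5 − 1.5)/4 = 0.75.
Midpoints: 1.875, 2.625, 3.375, 4.125.
f(1.875) ≈ -0.8206, f(2.625) ≈ 0.5121, f(3.375) ≈ 0.8930, f(4.125) ≈ -0.3857.
Sum = Δu · [f(1.875) + f(2.625) + f(3.375) + f(4.125)].
Sum ≈ 0.1491.

0.1491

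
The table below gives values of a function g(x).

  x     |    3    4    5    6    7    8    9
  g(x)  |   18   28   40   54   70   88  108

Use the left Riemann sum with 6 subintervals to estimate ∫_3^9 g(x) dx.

Δx = 1.
Sum = 1·[18 + 28 + 40 + 54 + 70 + 88] = 298.

298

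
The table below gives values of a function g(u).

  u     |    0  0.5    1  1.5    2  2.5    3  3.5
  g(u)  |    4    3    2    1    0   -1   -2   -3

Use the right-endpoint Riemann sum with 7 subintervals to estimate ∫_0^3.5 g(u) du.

Δu = 0.5.
Sum = 0.5·[3 + 2 + 1 + 0 + (-1) + (-2) + (-3)] = 0.

0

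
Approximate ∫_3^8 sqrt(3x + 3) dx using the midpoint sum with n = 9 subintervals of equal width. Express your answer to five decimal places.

21.94116

Δx = (8 − 3)/9 = 5/9.
Midpoints: 59/18, 23/6, 79/18, 89/18, 5.5, 109/18, 119/18, 43/6, 139/18.
f(59/18) ≈ 3.58236, f(23/6) ≈ 3.80789, f(79/18) ≈ 4.02078, f(89/18) ≈ 4.22295, f(5.5) ≈ 4.41588, f(109/18) ≈ 4.60072, f(119/18) ≈ 4.77842, f(43/6) ≈ 4.94975, f(139/18) ≈ 5.11534.
Sum = Δx · [f(59/18) + f(23/6) + f(79/18) + ...].
Sum ≈ 21.94116.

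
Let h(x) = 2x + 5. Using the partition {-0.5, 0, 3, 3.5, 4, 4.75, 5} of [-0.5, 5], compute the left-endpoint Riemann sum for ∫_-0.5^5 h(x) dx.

41.875

Subinterval widths: 0.5, 3, 0.5, 0.5, 0.75, 0.25.
Left endpoints: -0.5, 0, 3, 3.5, 4, 4.75.
h(-0.5) = 4, h(0) = 5, h(3) = 11, h(3.5) = 12, h(4) = 13, h(4.75) = 14.5.
Sum = Σ Δx_i · h(x_i).
Sum = 41.875.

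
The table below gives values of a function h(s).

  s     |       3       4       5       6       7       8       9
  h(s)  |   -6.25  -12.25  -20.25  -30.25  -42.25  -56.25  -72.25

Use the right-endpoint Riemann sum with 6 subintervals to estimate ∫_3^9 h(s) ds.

-233.5

Δs = 1.
Sum = 1·[(-12.25) + (-20.25) + (-30.25) + (-42.25) + (-56.25) + (-72.25)] = -233.5.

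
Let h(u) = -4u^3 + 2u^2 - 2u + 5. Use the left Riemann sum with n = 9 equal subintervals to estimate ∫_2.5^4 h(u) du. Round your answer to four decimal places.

Δu = (4 − 2.5)/9 = 1/6.
Left endpoints: 2.5, 8/3, 17/6, 3, 19/6, 10/3, 3.5, 11/3, 23/6.
h(2.5) = -50, h(8/3) = -1673/27, h(17/6) = -2041/27, h(3) = -91, h(19/6) = -2924/27, h(10/3) = -3445/27, h(3.5) = -149, h(11/3) = -4661/27, h(23/6) = -5362/27.
Sum = Δu · [h(2.5) + h(8/3) + h(17/6) + ...].
Sum ≈ -172.4444.

-172.4444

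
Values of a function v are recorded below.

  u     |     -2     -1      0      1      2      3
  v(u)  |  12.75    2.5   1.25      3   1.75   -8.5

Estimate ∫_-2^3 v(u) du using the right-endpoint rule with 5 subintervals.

0

Δu = 1.
Sum = 1·[2.5 + 1.25 + 3 + 1.75 + (-8.5)] = 0.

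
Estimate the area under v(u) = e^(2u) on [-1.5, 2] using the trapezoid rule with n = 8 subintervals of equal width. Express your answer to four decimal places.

Δu = (2 − (-1.5))/8 = 0.4375.
v(-1.5) ≈ 0.0498, v(-1.0625) ≈ 0.1194, v(-0.625) ≈ 0.2865, v(-0.1875) ≈ 0.6873, v(0.25) ≈ 1.6487, v(0.6875) ≈ 3.9551, v(1.125) ≈ 9.4877, v(1.5625) ≈ 22.7599, v(2) ≈ 54.5982.
T_8 = (Δu/2)·[v(u_0) + 2v(u_1) + ... + 2v(u_{7}) + v(u_8)].
Sum ≈ 28.9925.

28.9925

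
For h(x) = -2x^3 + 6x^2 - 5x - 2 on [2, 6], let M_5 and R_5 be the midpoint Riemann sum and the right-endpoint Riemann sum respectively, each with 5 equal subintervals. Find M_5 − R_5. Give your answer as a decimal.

M_5 = -308.16.
R_5 = -417.28.
M_5 − R_5 = 109.12.

109.12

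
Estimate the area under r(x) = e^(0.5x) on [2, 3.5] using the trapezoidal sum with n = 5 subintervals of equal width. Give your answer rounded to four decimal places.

6.0840

Δx = (3.5 − 2)/5 = 0.3.
r(2) ≈ 2.7183, r(2.3) ≈ 3.1582, r(2.6) ≈ 3.6693, r(2.9) ≈ 4.2631, r(3.2) ≈ 4.9530, r(3.5) ≈ 5.7546.
T_5 = (Δx/2)·[r(x_0) + 2r(x_1) + ... + 2r(x_{4}) + r(x_5)].
Sum ≈ 6.0840.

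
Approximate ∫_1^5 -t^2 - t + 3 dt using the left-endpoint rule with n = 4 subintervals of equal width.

-28

Δt = (5 − 1)/4 = 1.
Left endpoints: 1, 2, 3, 4.
f(1) = 1, f(2) = -3, f(3) = -9, f(4) = -17.
Sum = Δt · [f(1) + f(2) + f(3) + f(4)].
Sum = -28.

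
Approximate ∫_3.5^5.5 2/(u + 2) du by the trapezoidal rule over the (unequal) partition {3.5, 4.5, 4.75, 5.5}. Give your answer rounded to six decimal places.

Subinterval widths: 1, 0.25, 0.75.
f(3.5) = 4/11, f(4.5) = 4/13, f(4.75) = 8/27, f(5.5) = 4/15.
On each subinterval the trapezoid contributes (Δu_i/2)·[f(u_{i-1}) + f(u_i)].
Sum ≈ 0.622274.

0.622274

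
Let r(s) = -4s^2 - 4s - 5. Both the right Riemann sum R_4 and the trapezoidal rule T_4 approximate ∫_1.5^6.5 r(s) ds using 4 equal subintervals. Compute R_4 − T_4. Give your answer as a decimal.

R_4 = -584.375.
T_4 = -471.875.
R_4 − T_4 = -112.5.

-112.5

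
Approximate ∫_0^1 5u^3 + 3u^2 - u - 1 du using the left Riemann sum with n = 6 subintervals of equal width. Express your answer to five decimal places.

0.21528

Δu = (1 − 0)/6 = 1/6.
Left endpoints: 0, 1/6, 1/3, 0.5, 2/3, 5/6.
f(0) = -1, f(1/6) = -229/216, f(1/3) = -22/27, f(0.5) = -0.125, f(2/3) = 31/27, f(5/6) = 679/216.
Sum = Δu · [f(0) + f(1/6) + f(1/3) + ...].
Sum ≈ 0.21528.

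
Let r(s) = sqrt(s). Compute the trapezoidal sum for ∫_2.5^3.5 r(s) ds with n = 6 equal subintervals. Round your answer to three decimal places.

Δs = (3.5 − 2.5)/6 = 1/6.
r(2.5) ≈ 1.581, r(8/3) ≈ 1.633, r(17/6) ≈ 1.683, r(3) ≈ 1.732, r(19/6) ≈ 1.780, r(10/3) ≈ 1.826, r(3.5) ≈ 1.871.
T_6 = (Δs/2)·[r(s_0) + 2r(s_1) + ... + 2r(s_{5}) + r(s_6)].
Sum ≈ 1.730.

1.730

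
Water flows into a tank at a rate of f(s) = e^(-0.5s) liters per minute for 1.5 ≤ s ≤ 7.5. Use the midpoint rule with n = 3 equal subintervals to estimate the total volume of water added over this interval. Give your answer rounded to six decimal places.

Δs = (7.5 − 1.5)/3 = 2.
Midpoints: 2.5, 4.5, 6.5.
f(2.5) ≈ 0.286505, f(4.5) ≈ 0.105399, f(6.5) ≈ 0.038774.
Sum = Δs · [f(2.5) + f(4.5) + f(6.5)].
Sum ≈ 0.861356.

0.861356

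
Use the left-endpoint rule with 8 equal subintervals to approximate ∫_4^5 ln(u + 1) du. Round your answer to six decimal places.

1.691929

Δu = (5 − 4)/8 = 0.125.
Left endpoints: 4, 4.125, 4.25, 4.375, 4.5, 4.625, 4.75, 4.875.
f(4) ≈ 1.609438, f(4.125) ≈ 1.634131, f(4.25) ≈ 1.658228, f(4.375) ≈ 1.681759, f(4.5) ≈ 1.704748, f(4.625) ≈ 1.727221, f(4.75) ≈ 1.749200, f(4.875) ≈ 1.770706.
Sum = Δu · [f(4) + f(4.125) + f(4.25) + ...].
Sum ≈ 1.691929.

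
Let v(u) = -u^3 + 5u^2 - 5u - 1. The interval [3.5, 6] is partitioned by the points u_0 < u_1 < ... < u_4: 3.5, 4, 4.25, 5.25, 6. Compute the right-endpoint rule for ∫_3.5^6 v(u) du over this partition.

-89.06640625

Subinterval widths: 0.5, 0.25, 1, 0.75.
Right endpoints: 4, 4.25, 5.25, 6.
v(4) = -5, v(4.25) = -8.703125, v(5.25) = -34.140625, v(6) = -67.
Sum = Σ Δu_i · v(u_i).
Sum = -89.06640625.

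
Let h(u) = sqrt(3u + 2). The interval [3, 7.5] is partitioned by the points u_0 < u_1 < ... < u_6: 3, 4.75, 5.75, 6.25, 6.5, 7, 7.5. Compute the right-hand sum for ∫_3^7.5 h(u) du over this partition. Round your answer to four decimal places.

19.7516

Subinterval widths: 1.75, 1, 0.5, 0.25, 0.5, 0.5.
Right endpoints: 4.75, 5.75, 6.25, 6.5, 7, 7.5.
h(4.75) ≈ 4.0311, h(5.75) ≈ 4.3875, h(6.25) ≈ 4.5552, h(6.5) ≈ 4.6368, h(7) ≈ 4.7958, h(7.5) ≈ 4.9497.
Sum = Σ Δu_i · h(u_i).
Sum ≈ 19.7516.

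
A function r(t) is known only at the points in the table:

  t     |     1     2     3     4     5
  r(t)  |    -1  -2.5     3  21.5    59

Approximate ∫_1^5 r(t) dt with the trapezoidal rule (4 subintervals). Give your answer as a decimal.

Δt = 1.
T_4 = (1/2)·[(-1) + 2·(-2.5) + 2·3 + 2·21.5 + 59] = 51.

51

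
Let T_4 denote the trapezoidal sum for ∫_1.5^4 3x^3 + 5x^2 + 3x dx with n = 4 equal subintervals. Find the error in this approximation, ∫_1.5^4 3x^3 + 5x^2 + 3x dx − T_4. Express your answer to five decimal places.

Exact integral: ∫_1.5^4 f(x) dx ≈ 309.8697917.
T_4 ≈ 314.7119141.
Error ≈ 309.8697917 − 314.7119141 ≈ -4.84212.

-4.84212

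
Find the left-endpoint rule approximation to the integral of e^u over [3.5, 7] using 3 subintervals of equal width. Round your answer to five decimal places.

561.11210

Δu = (7 − 3.5)/3 = 7/6.
Left endpoints: 3.5, 14/3, 35/6.
f(3.5) ≈ 33.11545, f(14/3) ≈ 106.34268, f(35/6) ≈ 341.49510.
Sum = Δu · [f(3.5) + f(14/3) + f(35/6)].
Sum ≈ 561.11210.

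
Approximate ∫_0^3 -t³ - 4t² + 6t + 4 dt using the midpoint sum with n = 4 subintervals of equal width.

Δt = (3 − 0)/4 = 0.75.
Midpoints: 0.375, 1.125, 1.875, 2.625.
f(0.375) = 2885/512, f(1.125) = 2183/512, f(1.875) = -2767/512, f(2.625) = -13261/512.
Sum = Δt · [f(0.375) + f(1.125) + f(1.875) + f(2.625)].
Sum = -16.0546875.

-16.0546875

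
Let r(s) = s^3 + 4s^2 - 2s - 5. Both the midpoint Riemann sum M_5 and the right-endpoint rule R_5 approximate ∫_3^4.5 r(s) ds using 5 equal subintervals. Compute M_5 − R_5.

-16.4334375

M_5 = 148.8440625.
R_5 = 165.2775.
M_5 − R_5 = -16.4334375.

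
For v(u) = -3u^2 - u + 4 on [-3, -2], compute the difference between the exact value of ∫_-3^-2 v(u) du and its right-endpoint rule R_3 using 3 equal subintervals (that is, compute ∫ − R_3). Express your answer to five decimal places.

-2.27778

Exact integral: ∫_-3^-2 v(u) du = -12.5.
R_3 ≈ -10.2222222.
Error ≈ -12.5 − (-10.2222222) ≈ -2.27778.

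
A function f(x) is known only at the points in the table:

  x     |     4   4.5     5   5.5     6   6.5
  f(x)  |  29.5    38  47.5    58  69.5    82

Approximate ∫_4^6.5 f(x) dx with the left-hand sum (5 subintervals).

Δx = 0.5.
Sum = 0.5·[29.5 + 38 + 47.5 + 58 + 69.5] = 121.25.

121.25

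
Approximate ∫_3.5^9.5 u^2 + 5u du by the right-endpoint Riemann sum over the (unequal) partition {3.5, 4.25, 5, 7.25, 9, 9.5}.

Subinterval widths: 0.75, 0.75, 2.25, 1.75, 0.5.
Right endpoints: 4.25, 5, 7.25, 9, 9.5.
f(4.25) = 39.3125, f(5) = 50, f(7.25) = 88.8125, f(9) = 126, f(9.5) = 137.75.
Sum = Σ Δu_i · f(u_i).
Sum = 556.1875.

556.1875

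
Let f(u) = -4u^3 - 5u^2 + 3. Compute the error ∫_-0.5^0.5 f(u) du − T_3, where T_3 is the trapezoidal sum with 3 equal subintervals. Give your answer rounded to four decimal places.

Exact integral: ∫_-0.5^0.5 f(u) du ≈ 2.583333.
T_3 ≈ 2.490741.
Error ≈ 2.583333 − 2.490741 ≈ 0.0926.

0.0926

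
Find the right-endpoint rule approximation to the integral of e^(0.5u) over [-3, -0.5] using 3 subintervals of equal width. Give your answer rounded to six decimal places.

1.358903

Δu = (-0.5 − (-3))/3 = 5/6.
Right endpoints: -13/6, -4/3, -0.5.
f(-13/6) ≈ 0.338465, f(-4/3) ≈ 0.513417, f(-0.5) ≈ 0.778801.
Sum = Δu · [f(-13/6) + f(-4/3) + f(-0.5)].
Sum ≈ 1.358903.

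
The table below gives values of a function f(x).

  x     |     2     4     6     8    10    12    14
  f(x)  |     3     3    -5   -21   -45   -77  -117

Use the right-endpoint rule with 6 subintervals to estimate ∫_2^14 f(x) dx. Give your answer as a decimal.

Δx = 2.
Sum = 2·[3 + (-5) + (-21) + (-45) + (-77) + (-117)] = -524.

-524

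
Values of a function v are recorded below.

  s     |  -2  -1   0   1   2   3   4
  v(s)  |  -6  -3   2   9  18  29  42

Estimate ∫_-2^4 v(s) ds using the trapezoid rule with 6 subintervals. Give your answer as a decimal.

73

Δs = 1.
T_6 = (1/2)·[(-6) + 2·(-3) + 2·2 + 2·9 + 2·18 + 2·29 + 42] = 73.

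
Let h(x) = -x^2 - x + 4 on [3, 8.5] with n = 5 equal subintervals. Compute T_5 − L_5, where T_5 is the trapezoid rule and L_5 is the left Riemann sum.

T_5 = -206.4425.
L_5 = -168.63.
T_5 − L_5 = -37.8125.

-37.8125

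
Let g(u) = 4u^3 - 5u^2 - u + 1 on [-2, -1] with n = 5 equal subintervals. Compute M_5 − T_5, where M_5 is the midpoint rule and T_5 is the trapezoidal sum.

0.23

M_5 = -24.09.
T_5 = -24.32.
M_5 − T_5 = 0.23.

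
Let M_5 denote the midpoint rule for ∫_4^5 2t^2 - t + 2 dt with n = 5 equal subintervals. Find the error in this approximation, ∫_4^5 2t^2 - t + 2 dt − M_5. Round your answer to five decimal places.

Exact integral: ∫_4^5 f(t) dt ≈ 38.1666667.
M_5 = 38.16.
Error ≈ 38.1666667 − 38.16 ≈ 0.00667.

0.00667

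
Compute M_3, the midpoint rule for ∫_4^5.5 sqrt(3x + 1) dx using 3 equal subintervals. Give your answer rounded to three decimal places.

5.853

Δx = (5.5 − 4)/3 = 0.5.
Midpoints: 4.25, 4.75, 5.25.
f(4.25) ≈ 3.708, f(4.75) ≈ 3.905, f(5.25) ≈ 4.093.
Sum = Δx · [f(4.25) + f(4.75) + f(5.25)].
Sum ≈ 5.853.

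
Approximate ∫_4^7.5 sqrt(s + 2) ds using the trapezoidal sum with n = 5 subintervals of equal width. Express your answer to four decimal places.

9.7210

Δs = (7.5 − 4)/5 = 0.7.
f(4) ≈ 2.4495, f(4.7) ≈ 2.5884, f(5.4) ≈ 2.7203, f(6.1) ≈ 2.8460, f(6.8) ≈ 2.9665, f(7.5) ≈ 3.0822.
T_5 = (Δs/2)·[f(s_0) + 2f(s_1) + ... + 2f(s_{4}) + f(s_5)].
Sum ≈ 9.7210.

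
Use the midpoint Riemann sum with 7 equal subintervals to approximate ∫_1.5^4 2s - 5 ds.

Δs = (4 − 1.5)/7 = 5/14.
Midpoints: 47/28, 57/28, 67/28, 2.75, 87/28, 97/28, 107/28.
f(47/28) = -23/14, f(57/28) = -13/14, f(67/28) = -3/14, f(2.75) = 0.5, f(87/28) = 17/14, f(97/28) = 27/14, f(107/28) = 37/14.
Sum = Δs · [f(47/28) + f(57/28) + f(67/28) + ...].
Sum = 1.25.

1.25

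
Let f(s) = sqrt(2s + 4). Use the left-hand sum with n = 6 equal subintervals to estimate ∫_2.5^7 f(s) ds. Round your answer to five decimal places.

Δs = (7 − 2.5)/6 = 0.75.
Left endpoints: 2.5, 3.25, 4, 4.75, 5.5, 6.25.
f(2.5) ≈ 3.00000, f(3.25) ≈ 3.24037, f(4) ≈ 3.46410, f(4.75) ≈ 3.67423, f(5.5) ≈ 3.87298, f(6.25) ≈ 4.06202.
Sum = Δs · [f(2.5) + f(3.25) + f(4) + ...].
Sum ≈ 15.98528.

15.98528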